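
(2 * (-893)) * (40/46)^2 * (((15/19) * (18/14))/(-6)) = 846000/3703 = 228.46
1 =1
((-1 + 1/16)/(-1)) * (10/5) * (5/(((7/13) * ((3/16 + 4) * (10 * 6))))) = 0.07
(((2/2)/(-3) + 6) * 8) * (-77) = -10472/3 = -3490.67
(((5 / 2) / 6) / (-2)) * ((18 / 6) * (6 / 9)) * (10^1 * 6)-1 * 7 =-32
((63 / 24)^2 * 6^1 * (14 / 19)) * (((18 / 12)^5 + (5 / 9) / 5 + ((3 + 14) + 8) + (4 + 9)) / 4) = 13544727 / 38912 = 348.09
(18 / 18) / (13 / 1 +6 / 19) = 0.08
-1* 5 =-5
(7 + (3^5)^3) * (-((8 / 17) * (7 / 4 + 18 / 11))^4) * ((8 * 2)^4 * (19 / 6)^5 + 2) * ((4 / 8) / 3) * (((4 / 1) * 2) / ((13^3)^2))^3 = -13354553362781080780858212352 / 9113424726738566724177419365491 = -0.00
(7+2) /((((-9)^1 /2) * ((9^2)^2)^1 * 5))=-2 /32805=-0.00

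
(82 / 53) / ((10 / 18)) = 738 / 265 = 2.78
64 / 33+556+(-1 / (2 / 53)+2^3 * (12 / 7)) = 251861 / 462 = 545.15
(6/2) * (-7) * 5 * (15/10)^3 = -2835/8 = -354.38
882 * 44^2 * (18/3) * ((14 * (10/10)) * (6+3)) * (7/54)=167340096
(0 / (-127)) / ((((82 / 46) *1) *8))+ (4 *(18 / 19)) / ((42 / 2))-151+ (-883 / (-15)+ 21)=-141551 / 1995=-70.95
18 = 18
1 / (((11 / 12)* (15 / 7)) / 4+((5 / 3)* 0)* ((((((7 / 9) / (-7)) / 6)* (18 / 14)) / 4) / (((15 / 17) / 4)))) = 2.04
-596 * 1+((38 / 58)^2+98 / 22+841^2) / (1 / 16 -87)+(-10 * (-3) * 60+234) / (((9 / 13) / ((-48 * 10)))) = -18259526203252 / 12868141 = -1418971.57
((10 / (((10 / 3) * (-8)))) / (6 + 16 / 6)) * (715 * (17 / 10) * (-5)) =8415 / 32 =262.97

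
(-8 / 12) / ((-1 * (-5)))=-2 / 15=-0.13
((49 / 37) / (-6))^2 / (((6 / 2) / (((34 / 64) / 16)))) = 40817 / 75700224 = 0.00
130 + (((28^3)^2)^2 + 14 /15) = 3483273976338188204 /15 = 232218265089212546.93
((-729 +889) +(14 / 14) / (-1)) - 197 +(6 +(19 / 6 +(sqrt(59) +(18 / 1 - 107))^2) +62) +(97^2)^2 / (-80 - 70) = -14554551 / 25 - 178 * sqrt(59) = -583549.28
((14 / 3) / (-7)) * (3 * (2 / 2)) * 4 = -8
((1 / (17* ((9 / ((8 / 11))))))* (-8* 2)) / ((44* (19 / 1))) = -32 / 351747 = -0.00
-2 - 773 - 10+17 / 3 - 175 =-2863 / 3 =-954.33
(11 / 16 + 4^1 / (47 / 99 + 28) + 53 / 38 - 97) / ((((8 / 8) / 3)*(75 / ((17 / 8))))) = -1380771637 / 171395200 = -8.06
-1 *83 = -83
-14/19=-0.74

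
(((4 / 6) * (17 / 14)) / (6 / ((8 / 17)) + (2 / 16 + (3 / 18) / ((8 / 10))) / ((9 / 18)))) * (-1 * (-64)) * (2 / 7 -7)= -204544 / 7889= -25.93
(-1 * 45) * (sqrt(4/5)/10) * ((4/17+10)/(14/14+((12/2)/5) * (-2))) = 1566 * sqrt(5)/119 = 29.43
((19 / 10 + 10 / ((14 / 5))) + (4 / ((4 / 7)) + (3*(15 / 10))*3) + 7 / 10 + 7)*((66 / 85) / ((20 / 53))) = 4122393 / 59500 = 69.28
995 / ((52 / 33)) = 32835 / 52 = 631.44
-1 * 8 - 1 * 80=-88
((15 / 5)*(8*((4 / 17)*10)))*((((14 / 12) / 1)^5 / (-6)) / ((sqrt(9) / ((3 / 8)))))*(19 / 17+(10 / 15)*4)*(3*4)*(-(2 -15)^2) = 2740969595 / 140454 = 19515.07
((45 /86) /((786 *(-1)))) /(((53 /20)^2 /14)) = -21000 /15823097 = -0.00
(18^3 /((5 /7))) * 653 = 26658072 /5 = 5331614.40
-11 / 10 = -1.10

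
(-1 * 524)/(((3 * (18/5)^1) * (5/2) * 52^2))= -0.01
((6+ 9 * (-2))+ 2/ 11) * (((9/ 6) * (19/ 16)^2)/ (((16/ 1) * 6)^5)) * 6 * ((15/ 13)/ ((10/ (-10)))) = 9025/ 425201762304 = 0.00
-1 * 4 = -4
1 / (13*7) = 1 / 91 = 0.01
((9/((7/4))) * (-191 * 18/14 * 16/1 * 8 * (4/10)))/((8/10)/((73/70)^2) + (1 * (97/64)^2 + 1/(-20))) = -345799221313536/15950847941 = -21679.05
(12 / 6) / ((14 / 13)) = 13 / 7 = 1.86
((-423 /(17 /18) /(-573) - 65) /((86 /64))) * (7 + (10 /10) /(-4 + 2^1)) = -43371536 /139621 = -310.64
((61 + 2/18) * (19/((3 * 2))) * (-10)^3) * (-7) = 36575000/27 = 1354629.63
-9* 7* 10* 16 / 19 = -10080 / 19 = -530.53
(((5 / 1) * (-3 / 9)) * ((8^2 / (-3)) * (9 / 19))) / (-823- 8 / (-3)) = -960 / 46759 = -0.02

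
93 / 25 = 3.72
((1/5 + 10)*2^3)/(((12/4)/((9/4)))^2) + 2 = 479/10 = 47.90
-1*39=-39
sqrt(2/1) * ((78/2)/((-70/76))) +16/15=16/15 - 1482 * sqrt(2)/35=-58.82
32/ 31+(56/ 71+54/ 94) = 247803/ 103447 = 2.40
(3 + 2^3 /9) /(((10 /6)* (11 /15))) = 35 /11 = 3.18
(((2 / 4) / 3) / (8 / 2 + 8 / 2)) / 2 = 0.01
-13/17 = -0.76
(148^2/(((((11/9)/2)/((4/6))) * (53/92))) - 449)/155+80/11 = 24577449/90365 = 271.98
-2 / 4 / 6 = -1 / 12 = -0.08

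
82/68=41/34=1.21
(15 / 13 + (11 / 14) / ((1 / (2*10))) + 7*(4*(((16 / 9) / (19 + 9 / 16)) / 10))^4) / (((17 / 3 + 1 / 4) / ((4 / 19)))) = 966620680409914243312 / 1610495414324088508125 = 0.60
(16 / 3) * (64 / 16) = 64 / 3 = 21.33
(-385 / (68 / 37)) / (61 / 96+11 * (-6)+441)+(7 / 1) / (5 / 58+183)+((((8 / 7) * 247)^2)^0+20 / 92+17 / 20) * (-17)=-15257155118983 / 427789479340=-35.67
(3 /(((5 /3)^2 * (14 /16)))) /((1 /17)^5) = 306689112 /175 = 1752509.21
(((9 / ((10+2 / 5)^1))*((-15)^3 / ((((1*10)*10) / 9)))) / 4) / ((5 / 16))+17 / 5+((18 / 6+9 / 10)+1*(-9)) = -211.99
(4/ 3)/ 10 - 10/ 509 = 868/ 7635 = 0.11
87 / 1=87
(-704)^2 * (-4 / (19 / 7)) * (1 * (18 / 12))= -20815872 / 19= -1095572.21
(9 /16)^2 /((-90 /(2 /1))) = -0.01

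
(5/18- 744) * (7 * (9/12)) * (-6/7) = 13387/4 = 3346.75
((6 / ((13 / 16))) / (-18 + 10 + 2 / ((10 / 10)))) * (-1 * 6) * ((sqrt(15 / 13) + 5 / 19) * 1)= 480 / 247 + 96 * sqrt(195) / 169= 9.88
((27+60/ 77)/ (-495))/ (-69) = 0.00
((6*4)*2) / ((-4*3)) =-4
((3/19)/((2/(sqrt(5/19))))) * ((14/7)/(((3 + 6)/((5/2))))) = 5 * sqrt(95)/2166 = 0.02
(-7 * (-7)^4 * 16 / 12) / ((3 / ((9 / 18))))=-33614 / 9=-3734.89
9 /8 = 1.12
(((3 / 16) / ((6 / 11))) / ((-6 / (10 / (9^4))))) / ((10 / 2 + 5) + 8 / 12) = -55 / 6718464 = -0.00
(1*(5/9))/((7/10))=0.79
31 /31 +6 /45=17 /15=1.13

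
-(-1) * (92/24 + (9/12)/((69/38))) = 293/69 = 4.25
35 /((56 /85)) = 425 /8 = 53.12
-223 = -223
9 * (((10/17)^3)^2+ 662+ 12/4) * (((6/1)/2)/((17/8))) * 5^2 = 86683410279000/410338673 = 211248.45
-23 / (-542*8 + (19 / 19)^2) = 23 / 4335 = 0.01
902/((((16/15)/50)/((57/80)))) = 1928025/64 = 30125.39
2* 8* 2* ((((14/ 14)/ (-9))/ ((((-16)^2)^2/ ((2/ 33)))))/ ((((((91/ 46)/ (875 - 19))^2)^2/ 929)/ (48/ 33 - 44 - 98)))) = 3371721011825354316416/ 224034397587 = 15050014855.49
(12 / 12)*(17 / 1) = 17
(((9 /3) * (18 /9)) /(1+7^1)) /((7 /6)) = 9 /14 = 0.64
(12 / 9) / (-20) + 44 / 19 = 641 / 285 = 2.25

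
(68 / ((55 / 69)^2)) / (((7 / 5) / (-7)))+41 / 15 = -966283 / 1815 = -532.39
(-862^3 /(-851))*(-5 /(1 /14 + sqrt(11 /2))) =44835274960 /916527-313846924720*sqrt(22) /916527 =-1557223.40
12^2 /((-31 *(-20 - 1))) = 48 /217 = 0.22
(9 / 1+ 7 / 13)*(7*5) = 4340 / 13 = 333.85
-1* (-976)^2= -952576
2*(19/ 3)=38/ 3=12.67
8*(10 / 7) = 80 / 7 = 11.43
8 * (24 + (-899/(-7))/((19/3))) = 47112/133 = 354.23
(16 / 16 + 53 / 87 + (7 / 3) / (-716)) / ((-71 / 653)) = -65324161 / 4422732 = -14.77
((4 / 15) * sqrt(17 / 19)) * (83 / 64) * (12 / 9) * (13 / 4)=1079 * sqrt(323) / 13680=1.42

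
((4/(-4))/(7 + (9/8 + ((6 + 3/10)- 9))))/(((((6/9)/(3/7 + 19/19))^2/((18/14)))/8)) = -648000/74431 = -8.71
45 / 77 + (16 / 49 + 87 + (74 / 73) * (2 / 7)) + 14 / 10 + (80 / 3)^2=1417752121 / 1770615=800.71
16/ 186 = 8/ 93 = 0.09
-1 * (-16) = 16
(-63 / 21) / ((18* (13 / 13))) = -1 / 6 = -0.17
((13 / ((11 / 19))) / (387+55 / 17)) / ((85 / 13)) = 3211 / 364870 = 0.01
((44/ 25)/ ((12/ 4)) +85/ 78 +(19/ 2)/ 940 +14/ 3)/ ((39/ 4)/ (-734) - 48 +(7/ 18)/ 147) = -0.13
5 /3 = 1.67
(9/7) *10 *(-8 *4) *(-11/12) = 2640/7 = 377.14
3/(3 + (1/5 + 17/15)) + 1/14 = 139/182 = 0.76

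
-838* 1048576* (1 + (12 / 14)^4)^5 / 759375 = -10015.53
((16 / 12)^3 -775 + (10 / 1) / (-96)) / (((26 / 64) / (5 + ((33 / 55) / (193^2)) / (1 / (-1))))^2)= -18526785908280202496 / 158277693714075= -117052.41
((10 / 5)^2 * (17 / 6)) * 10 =340 / 3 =113.33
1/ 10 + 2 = 21/ 10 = 2.10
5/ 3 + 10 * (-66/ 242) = -35/ 33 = -1.06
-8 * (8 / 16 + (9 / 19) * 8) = -652 / 19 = -34.32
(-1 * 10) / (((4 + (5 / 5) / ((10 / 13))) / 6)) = -600 / 53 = -11.32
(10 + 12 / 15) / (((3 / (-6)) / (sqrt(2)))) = -108 * sqrt(2) / 5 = -30.55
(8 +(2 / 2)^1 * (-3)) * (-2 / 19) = -0.53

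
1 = 1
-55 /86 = -0.64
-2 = -2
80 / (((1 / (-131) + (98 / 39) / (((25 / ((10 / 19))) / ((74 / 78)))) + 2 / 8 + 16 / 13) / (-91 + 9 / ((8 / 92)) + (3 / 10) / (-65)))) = 75687423552 / 115339073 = 656.22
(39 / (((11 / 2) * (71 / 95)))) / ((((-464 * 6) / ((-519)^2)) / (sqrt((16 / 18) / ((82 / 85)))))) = -881.17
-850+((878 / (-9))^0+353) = -496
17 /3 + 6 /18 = 6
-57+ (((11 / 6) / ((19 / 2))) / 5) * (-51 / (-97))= -525068 / 9215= -56.98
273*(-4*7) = -7644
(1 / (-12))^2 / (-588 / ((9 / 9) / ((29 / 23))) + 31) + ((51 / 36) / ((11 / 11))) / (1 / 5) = 16665757 / 2352816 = 7.08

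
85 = 85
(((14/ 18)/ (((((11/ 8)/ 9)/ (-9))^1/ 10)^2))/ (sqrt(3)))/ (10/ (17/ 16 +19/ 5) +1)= 4234809600 * sqrt(3)/ 143869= 50983.22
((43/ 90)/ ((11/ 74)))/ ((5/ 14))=22274/ 2475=9.00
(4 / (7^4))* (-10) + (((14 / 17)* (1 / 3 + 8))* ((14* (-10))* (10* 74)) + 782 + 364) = -86919933194 / 122451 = -709834.41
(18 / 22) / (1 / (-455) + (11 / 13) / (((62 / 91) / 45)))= 253890 / 17341643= 0.01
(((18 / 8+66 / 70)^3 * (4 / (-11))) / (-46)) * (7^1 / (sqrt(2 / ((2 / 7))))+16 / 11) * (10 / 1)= 89314623 / 23864225+89314623 * sqrt(7) / 34711600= 10.55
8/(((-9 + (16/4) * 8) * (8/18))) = 18/23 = 0.78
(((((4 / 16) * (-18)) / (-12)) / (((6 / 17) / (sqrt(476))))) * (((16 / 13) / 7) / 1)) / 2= 17 * sqrt(119) / 91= 2.04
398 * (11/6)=2189/3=729.67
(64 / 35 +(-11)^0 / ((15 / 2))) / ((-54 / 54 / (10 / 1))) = -412 / 21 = -19.62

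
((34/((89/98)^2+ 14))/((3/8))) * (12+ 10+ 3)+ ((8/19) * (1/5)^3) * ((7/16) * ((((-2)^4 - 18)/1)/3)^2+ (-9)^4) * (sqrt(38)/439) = 472406 * sqrt(38)/9383625+ 65307200/427131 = 153.21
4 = 4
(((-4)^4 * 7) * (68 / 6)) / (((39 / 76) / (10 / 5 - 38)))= -18522112 / 13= -1424777.85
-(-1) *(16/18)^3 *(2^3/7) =4096/5103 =0.80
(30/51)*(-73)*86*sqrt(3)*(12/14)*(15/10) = -565020*sqrt(3)/119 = -8223.89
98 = 98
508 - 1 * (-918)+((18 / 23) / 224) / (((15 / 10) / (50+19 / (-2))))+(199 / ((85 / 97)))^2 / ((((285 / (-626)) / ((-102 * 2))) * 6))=1202155337209343 / 312018000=3852839.70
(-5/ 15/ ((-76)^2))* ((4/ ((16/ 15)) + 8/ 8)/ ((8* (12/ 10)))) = -5/ 175104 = -0.00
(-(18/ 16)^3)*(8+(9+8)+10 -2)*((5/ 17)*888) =-13351635/ 1088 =-12271.72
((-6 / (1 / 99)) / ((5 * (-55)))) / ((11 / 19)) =1026 / 275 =3.73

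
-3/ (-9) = 1/ 3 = 0.33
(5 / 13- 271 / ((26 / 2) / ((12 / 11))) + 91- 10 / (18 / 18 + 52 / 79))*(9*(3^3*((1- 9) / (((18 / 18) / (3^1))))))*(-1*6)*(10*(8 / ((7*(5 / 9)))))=5910195829248 / 131131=45070927.77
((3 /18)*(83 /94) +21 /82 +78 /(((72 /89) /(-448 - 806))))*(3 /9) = -2795832581 /69372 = -40302.03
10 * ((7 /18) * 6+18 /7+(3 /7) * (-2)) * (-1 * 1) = -850 /21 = -40.48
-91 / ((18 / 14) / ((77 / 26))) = -3773 / 18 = -209.61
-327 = -327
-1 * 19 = -19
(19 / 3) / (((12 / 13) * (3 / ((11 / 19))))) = 143 / 108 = 1.32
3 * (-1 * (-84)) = 252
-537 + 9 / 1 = -528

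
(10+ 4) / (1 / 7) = 98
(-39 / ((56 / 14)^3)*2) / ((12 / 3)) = -39 / 128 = -0.30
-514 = -514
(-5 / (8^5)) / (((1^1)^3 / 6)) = -15 / 16384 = -0.00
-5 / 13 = -0.38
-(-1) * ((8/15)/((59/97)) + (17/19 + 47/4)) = 909461/67260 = 13.52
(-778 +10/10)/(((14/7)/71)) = -55167/2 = -27583.50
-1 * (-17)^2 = -289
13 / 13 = 1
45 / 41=1.10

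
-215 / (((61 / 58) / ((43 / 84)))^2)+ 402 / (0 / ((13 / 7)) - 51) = -6563112991 / 111585348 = -58.82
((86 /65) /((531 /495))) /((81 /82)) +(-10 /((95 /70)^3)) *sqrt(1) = -1172698532 /426129093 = -2.75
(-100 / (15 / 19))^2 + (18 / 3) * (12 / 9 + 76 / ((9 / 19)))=153136 / 9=17015.11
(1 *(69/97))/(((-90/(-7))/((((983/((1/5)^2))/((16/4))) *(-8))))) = -791315/291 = -2719.30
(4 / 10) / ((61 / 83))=166 / 305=0.54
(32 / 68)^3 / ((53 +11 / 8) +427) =4096 / 18919963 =0.00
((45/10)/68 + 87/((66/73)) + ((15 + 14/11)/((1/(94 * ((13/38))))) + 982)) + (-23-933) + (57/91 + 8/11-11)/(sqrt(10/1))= 18350253/28424-4828 * sqrt(10)/5005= 642.54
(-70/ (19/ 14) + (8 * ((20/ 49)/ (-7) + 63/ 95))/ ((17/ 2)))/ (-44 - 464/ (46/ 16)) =162475197/ 654209045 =0.25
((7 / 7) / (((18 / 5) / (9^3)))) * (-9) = -3645 / 2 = -1822.50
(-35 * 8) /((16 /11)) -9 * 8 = -529 /2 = -264.50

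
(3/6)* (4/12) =1/6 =0.17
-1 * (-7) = 7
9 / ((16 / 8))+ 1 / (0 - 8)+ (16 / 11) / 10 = 1989 / 440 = 4.52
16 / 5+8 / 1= 56 / 5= 11.20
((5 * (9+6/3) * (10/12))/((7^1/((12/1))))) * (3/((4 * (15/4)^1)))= 110/7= 15.71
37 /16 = 2.31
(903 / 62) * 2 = 29.13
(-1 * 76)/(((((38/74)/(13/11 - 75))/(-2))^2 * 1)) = -14442270976/2299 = -6281979.55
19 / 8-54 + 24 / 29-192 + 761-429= 20695 / 232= 89.20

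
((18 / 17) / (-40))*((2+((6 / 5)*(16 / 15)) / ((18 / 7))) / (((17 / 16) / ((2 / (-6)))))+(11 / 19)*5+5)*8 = -3100804 / 2059125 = -1.51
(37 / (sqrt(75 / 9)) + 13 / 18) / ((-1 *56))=-37 *sqrt(3) / 280 - 13 / 1008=-0.24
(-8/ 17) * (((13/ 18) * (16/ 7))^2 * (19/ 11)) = -2.22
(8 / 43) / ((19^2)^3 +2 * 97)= 8 / 2022981225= 0.00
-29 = -29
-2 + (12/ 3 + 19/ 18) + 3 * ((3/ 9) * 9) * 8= 1351/ 18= 75.06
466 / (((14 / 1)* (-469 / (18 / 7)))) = -0.18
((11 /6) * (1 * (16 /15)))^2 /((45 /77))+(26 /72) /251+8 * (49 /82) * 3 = 78346821857 /3751069500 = 20.89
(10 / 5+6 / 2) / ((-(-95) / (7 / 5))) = 7 / 95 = 0.07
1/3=0.33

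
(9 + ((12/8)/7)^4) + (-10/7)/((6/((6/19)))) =6515795/729904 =8.93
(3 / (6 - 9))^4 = 1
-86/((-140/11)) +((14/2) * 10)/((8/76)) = 47023/70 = 671.76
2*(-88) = -176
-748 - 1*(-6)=-742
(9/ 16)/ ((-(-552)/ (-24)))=-9/ 368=-0.02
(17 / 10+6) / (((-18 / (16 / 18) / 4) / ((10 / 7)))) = -176 / 81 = -2.17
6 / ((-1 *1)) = -6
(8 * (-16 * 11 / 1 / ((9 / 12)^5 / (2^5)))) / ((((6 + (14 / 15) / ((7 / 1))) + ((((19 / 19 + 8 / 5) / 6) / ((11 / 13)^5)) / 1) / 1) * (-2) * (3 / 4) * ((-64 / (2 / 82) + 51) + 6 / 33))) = -1634702385479680 / 236987675068599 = -6.90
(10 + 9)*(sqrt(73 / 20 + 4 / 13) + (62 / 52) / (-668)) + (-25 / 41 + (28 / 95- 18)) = -1241275171 / 67648360 + 133*sqrt(1365) / 130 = 19.45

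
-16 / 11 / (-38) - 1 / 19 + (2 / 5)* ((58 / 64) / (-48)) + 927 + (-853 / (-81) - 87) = 18429780673 / 21669120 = 850.51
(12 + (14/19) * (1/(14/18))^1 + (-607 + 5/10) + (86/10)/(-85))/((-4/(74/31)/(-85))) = -354737833/11780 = -30113.57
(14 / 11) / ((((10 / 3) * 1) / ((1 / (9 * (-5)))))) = -7 / 825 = -0.01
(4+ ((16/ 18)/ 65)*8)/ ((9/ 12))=9616/ 1755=5.48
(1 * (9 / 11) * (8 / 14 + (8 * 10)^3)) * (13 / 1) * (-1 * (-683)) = 286401343644 / 77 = 3719497969.40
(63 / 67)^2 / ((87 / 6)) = 7938 / 130181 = 0.06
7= 7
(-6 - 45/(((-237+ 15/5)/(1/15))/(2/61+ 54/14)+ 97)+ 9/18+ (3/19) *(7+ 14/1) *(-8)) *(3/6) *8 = -3250166782/25415407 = -127.88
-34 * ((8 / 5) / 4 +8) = -1428 / 5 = -285.60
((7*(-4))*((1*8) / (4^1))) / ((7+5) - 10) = -28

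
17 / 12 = 1.42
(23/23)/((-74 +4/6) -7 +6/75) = -75/6019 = -0.01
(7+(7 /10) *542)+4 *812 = 18172 /5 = 3634.40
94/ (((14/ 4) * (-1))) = -188/ 7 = -26.86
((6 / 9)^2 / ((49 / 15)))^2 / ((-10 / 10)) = -400 / 21609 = -0.02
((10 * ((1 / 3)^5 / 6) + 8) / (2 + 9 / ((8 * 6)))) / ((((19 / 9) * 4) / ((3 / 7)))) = 23348 / 125685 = 0.19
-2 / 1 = -2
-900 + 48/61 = -54852/61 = -899.21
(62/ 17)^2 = 3844/ 289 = 13.30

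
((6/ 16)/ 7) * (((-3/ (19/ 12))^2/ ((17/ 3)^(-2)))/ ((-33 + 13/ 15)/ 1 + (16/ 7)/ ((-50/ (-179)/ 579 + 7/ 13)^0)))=-117045/ 565687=-0.21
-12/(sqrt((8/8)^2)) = -12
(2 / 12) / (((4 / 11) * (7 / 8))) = 11 / 21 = 0.52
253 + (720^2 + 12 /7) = 3630583 /7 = 518654.71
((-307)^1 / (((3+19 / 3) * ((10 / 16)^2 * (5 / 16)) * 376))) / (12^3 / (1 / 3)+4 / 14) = -14736 / 106601875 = -0.00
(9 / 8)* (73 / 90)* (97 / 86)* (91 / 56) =92053 / 55040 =1.67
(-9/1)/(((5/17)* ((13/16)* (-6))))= 408/65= 6.28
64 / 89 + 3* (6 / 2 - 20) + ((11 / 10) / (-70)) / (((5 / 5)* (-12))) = -37589021 / 747600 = -50.28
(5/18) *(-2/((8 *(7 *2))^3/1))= -5/12644352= -0.00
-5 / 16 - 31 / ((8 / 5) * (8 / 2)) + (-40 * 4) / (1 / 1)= -5285 / 32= -165.16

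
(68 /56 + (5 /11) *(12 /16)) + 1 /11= 507 /308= 1.65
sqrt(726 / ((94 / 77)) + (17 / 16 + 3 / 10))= sqrt(526682705) / 940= 24.41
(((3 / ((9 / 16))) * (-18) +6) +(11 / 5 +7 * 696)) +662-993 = 22266 / 5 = 4453.20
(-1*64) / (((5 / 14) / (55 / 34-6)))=66752 / 85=785.32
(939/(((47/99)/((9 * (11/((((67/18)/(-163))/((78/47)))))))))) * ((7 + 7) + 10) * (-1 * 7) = 353834336759904/148003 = 2390724085.05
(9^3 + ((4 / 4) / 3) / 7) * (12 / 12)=15310 / 21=729.05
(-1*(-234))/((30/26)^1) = 1014/5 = 202.80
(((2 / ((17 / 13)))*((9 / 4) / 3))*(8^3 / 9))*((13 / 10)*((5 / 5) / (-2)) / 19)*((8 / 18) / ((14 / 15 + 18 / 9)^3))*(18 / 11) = -304200 / 4729043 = -0.06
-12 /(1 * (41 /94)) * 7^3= -9436.68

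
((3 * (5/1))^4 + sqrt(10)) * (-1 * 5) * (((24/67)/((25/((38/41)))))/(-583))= 912 * sqrt(10)/8007505 + 9234000/1601501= 5.77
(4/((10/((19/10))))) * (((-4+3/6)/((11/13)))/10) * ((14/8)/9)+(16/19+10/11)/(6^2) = -46957/3762000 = -0.01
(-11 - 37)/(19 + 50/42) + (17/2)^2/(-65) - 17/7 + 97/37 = -11762943/3569020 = -3.30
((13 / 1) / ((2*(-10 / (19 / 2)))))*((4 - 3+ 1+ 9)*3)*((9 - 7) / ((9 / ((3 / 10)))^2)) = -0.45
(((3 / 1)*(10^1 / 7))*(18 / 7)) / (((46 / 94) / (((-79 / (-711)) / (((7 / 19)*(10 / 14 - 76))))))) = -53580 / 593929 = -0.09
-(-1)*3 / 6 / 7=1 / 14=0.07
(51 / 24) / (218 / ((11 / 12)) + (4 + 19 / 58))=5423 / 617956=0.01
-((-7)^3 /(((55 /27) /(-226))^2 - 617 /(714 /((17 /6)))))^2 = -1998081238988403608004 /101804113587569761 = -19626.72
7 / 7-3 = -2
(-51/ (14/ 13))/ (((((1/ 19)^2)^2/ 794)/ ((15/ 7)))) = -514528810965/ 49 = -10500587978.88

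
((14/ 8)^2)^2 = 9.38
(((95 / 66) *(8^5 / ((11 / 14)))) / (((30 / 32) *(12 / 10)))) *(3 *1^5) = 174325760 / 1089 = 160078.75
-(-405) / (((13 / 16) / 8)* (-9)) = -443.08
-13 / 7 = -1.86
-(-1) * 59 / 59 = 1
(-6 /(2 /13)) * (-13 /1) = 507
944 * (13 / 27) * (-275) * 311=-38872696.30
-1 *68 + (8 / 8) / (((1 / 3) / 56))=100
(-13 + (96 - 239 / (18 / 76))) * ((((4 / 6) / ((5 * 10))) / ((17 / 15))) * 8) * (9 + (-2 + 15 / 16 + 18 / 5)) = -1538641 / 1530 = -1005.65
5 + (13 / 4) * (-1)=7 / 4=1.75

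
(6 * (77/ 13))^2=213444/ 169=1262.98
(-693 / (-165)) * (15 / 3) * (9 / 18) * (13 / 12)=91 / 8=11.38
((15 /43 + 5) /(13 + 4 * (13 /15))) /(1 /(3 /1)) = 10350 /10621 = 0.97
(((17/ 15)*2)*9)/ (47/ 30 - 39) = -612/ 1123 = -0.54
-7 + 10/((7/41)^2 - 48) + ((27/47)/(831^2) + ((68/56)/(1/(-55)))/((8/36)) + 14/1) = -2391827317361647/8142552377596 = -293.74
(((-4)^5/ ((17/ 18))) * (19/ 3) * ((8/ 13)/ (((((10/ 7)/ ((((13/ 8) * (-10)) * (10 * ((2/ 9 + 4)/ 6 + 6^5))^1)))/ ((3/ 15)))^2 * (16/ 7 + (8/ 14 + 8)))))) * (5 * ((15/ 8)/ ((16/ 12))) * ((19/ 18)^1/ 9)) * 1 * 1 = -10046435540144.60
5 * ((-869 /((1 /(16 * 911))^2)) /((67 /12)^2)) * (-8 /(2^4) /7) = 2115199577.50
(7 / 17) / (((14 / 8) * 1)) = 4 / 17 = 0.24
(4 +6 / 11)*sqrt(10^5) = 5000*sqrt(10) / 11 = 1437.40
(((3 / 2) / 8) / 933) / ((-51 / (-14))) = 7 / 126888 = 0.00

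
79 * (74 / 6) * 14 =40922 / 3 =13640.67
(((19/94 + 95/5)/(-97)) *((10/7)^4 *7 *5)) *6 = -270750000/1563737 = -173.14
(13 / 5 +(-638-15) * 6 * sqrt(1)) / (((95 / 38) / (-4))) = 156616 / 25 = 6264.64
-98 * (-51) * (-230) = -1149540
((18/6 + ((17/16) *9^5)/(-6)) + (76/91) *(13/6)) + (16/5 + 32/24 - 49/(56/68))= -11767561/1120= -10506.75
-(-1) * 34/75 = 34/75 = 0.45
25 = 25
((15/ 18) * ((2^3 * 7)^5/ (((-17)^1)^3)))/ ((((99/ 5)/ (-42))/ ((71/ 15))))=1368568463360/ 1459161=937914.64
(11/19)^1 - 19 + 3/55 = -19193/1045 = -18.37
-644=-644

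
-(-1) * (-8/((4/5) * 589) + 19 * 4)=44754/589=75.98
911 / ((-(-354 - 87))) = 911 / 441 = 2.07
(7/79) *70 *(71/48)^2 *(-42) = -8645315/15168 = -569.97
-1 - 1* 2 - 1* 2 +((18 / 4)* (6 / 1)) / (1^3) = 22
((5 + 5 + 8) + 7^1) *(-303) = -7575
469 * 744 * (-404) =-140970144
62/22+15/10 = 95/22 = 4.32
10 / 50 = 1 / 5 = 0.20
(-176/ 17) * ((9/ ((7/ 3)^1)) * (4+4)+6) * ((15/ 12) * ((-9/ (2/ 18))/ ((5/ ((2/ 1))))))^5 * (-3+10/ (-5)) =-24738735325095/ 119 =-207888532143.66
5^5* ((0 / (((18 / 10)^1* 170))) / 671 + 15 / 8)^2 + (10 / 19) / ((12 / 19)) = 2109535 / 192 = 10987.16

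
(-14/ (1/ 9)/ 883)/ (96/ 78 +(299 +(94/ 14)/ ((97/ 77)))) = -79443/ 170115248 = -0.00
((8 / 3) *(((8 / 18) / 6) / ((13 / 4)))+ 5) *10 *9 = 53290 / 117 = 455.47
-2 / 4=-1 / 2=-0.50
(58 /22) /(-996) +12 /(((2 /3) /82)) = 1476.00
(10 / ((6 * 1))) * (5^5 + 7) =5220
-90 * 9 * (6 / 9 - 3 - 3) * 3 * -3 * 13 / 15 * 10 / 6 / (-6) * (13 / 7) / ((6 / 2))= 40560 / 7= 5794.29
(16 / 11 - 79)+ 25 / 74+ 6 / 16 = -250167 / 3256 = -76.83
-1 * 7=-7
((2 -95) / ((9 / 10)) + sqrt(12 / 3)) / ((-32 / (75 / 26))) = 475 / 52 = 9.13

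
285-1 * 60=225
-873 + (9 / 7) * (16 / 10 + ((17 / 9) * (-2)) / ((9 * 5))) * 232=-132547 / 315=-420.78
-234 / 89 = -2.63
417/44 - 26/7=5.76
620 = 620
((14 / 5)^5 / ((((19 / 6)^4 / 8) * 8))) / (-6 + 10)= 0.43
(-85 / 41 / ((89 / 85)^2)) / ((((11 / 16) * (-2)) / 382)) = 525.36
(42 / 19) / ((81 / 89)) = 1246 / 513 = 2.43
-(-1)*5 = 5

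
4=4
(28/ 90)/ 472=7/ 10620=0.00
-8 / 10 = -4 / 5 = -0.80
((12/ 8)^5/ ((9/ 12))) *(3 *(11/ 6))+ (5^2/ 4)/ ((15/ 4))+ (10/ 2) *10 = 5153/ 48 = 107.35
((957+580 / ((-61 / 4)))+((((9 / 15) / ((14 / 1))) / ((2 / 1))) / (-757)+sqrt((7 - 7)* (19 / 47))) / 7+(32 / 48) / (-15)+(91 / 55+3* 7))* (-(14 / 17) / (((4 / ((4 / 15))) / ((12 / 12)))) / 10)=-4218353482727 / 816016855500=-5.17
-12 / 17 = -0.71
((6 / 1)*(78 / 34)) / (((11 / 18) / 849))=3575988 / 187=19122.93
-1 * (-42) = 42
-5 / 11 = -0.45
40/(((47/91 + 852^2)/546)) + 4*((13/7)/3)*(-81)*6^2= -3338786815104/462401177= -7220.54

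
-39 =-39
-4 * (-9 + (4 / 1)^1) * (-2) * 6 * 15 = -3600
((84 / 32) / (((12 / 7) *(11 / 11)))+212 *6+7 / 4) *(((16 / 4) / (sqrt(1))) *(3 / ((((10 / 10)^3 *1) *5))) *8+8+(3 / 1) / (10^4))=11100170427 / 320000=34688.03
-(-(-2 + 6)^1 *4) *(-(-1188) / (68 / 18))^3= 2444594587776 / 4913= 497576753.06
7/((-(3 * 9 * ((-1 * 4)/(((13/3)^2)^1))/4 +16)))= -1183/2461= -0.48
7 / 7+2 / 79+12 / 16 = 561 / 316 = 1.78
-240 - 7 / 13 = -3127 / 13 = -240.54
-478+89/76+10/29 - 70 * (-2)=-741611/2204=-336.48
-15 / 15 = -1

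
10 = 10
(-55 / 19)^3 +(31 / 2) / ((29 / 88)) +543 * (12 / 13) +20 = 1406721349 / 2585843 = 544.01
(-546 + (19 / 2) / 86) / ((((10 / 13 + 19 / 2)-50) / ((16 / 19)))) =9764872 / 843961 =11.57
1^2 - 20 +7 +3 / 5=-57 / 5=-11.40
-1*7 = -7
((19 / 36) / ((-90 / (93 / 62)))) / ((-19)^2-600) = 0.00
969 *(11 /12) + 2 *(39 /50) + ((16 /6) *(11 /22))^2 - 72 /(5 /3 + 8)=23076041 /26100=884.14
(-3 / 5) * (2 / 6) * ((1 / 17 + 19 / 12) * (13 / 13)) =-67 / 204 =-0.33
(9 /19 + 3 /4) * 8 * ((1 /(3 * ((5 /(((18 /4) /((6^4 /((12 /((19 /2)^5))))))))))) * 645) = 10664 /47045881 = 0.00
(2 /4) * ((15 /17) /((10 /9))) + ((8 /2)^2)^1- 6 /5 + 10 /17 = 5367 /340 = 15.79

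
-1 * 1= -1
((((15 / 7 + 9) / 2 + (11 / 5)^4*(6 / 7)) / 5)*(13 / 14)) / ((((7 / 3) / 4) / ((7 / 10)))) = 4376619 / 765625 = 5.72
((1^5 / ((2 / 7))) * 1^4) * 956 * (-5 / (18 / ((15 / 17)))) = -41825 / 51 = -820.10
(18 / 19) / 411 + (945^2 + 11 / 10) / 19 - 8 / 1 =1223237577 / 26030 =46993.38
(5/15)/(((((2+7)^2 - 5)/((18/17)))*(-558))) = -1/120156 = -0.00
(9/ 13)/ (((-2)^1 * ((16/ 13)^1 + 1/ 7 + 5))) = -63/ 1160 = -0.05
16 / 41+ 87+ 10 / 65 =46661 / 533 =87.54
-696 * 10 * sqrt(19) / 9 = -3370.88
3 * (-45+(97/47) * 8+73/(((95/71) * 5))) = -1177272/22325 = -52.73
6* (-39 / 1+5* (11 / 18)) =-647 / 3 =-215.67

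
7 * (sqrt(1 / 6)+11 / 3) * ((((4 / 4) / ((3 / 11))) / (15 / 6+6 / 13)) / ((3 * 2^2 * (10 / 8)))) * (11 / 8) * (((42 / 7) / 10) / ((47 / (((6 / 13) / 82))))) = 11 * sqrt(6) / 1156200+121 / 578100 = 0.00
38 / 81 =0.47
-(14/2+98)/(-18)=35/6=5.83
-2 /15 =-0.13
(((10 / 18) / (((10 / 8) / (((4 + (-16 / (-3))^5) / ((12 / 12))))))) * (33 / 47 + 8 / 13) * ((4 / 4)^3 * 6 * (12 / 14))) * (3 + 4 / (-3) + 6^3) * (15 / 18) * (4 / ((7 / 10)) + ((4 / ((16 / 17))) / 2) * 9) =42166456777100 / 719523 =58603348.02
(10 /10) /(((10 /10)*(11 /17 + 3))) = 17 /62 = 0.27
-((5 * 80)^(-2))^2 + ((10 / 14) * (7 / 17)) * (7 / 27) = 895999999541 / 11750400000000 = 0.08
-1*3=-3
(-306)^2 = 93636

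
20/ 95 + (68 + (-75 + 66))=1125/ 19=59.21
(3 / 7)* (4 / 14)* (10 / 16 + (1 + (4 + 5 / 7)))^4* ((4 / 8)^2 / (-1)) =-47646901875 / 963780608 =-49.44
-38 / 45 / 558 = -19 / 12555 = -0.00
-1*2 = -2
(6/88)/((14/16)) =6/77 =0.08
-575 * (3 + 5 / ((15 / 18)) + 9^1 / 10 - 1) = -10235 / 2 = -5117.50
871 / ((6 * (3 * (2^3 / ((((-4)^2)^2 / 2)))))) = 6968 / 9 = 774.22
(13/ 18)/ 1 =13/ 18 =0.72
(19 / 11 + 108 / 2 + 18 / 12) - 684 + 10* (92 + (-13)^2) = 43631 / 22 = 1983.23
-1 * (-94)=94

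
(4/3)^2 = 16/9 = 1.78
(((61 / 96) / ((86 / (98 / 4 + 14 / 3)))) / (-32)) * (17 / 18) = -181475 / 28532736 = -0.01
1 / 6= 0.17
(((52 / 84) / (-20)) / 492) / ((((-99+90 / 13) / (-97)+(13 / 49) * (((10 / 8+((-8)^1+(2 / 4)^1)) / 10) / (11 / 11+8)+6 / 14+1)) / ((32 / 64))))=-803257 / 33448059940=-0.00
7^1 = 7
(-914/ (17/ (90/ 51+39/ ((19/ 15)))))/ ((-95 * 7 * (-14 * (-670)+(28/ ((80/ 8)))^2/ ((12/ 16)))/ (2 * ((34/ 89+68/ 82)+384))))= 101318699711700/ 469207320042937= 0.22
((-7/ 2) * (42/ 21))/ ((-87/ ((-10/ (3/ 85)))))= -5950/ 261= -22.80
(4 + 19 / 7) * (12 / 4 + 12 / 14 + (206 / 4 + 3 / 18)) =54802 / 147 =372.80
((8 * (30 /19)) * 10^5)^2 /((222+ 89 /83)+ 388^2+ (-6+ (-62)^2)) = 15936000000000000 /1544143927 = 10320281.50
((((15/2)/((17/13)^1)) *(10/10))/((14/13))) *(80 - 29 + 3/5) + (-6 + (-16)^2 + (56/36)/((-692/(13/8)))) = 1555780939/2964528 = 524.80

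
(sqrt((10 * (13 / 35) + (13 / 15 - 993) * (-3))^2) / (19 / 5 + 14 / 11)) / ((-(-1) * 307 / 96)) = 12238336 / 66619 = 183.71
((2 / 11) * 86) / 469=172 / 5159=0.03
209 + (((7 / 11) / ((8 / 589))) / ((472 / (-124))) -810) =-6368597 / 10384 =-613.31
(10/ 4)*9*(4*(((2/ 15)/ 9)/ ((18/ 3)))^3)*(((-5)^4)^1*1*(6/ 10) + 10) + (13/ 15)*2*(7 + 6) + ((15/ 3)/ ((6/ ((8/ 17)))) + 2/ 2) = 120088601/ 5019165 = 23.93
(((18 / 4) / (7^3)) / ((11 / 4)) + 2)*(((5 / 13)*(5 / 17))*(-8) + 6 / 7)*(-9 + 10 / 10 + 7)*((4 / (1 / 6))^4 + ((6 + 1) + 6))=10924367512 / 343343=31817.65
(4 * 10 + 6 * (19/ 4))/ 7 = 137/ 14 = 9.79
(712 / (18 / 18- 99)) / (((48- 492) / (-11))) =-979 / 5439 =-0.18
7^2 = 49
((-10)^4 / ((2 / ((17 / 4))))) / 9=21250 / 9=2361.11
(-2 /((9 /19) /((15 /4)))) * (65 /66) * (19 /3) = -117325 /1188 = -98.76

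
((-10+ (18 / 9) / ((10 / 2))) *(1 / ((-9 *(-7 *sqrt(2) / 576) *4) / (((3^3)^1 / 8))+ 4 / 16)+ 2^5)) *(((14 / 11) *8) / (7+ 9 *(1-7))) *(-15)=-220953600 / 174229+ 24385536 *sqrt(2) / 174229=-1070.24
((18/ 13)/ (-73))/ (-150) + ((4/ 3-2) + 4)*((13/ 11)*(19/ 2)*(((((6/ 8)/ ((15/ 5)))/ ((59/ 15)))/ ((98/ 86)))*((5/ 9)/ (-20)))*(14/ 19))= -330575587/ 7760352600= -0.04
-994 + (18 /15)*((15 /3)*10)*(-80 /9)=-4582 /3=-1527.33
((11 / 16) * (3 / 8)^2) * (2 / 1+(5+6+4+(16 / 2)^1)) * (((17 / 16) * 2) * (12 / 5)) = 25245 / 2048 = 12.33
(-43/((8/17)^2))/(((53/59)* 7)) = -733193/23744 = -30.88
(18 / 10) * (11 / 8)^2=1089 / 320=3.40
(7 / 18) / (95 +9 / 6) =7 / 1737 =0.00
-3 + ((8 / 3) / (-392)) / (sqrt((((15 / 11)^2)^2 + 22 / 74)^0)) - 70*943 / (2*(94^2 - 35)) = -8741777 / 1293747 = -6.76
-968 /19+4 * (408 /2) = 765.05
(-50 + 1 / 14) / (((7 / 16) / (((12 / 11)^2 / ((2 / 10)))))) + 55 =-3700145 / 5929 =-624.08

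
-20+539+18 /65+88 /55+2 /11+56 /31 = 11589307 /22165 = 522.87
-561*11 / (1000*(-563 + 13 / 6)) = 18513 / 1682500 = 0.01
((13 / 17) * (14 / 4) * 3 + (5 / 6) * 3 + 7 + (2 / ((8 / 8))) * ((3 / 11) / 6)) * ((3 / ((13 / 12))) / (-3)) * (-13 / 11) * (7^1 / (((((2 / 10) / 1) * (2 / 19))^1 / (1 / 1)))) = 13147050 / 2057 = 6391.37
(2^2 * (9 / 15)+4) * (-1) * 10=-64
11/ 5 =2.20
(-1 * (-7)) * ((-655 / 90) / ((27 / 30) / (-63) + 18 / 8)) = -64190 / 2817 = -22.79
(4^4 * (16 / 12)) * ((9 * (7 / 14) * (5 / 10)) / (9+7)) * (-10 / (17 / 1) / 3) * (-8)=75.29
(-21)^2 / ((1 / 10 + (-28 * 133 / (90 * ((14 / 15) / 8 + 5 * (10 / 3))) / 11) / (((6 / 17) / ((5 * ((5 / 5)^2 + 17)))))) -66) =-2571030 / 717397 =-3.58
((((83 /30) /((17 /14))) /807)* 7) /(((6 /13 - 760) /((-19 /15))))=1004549 /30478816350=0.00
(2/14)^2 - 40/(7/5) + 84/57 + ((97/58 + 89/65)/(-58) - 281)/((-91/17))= 67290990727/2646441980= 25.43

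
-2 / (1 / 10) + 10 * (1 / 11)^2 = -2410 / 121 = -19.92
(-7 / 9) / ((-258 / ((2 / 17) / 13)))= 0.00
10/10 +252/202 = 227/101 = 2.25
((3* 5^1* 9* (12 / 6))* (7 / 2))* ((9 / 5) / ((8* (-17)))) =-1701 / 136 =-12.51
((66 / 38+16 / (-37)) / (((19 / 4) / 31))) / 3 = 113708 / 40071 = 2.84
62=62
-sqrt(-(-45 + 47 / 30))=-sqrt(39090) / 30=-6.59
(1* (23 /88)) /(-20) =-23 /1760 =-0.01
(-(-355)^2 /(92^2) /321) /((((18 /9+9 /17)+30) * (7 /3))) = -2142425 /3505763408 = -0.00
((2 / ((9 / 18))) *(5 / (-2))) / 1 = -10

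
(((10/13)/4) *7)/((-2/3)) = -105/52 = -2.02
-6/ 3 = -2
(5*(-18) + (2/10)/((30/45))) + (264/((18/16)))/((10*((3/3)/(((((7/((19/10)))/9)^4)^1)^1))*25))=-2300225972371/25651082430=-89.67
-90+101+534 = 545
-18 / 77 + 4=290 / 77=3.77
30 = 30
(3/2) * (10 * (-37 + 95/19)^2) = 15360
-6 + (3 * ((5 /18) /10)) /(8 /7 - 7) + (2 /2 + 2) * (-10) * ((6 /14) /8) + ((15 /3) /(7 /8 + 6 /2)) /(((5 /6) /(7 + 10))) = 499154 /26691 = 18.70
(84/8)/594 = 7/396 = 0.02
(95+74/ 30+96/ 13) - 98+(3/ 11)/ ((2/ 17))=39337/ 4290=9.17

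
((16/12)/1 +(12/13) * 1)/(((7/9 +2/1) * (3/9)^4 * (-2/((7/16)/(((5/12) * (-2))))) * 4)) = 56133/13000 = 4.32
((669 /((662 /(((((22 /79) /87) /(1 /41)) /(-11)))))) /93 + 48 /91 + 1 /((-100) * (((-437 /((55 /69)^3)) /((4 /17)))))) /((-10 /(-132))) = 60569196961166279144 /8701268082509018835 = 6.96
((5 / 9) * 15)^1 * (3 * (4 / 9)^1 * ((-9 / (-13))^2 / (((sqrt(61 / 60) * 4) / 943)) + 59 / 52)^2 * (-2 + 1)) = -8752441174225 / 62719956- 12518325 * sqrt(915) / 134017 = -142373.46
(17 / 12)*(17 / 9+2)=595 / 108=5.51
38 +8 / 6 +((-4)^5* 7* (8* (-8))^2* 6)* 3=-1585446794 / 3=-528482264.67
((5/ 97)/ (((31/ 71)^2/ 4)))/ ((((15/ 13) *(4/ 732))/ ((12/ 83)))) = 191880624/ 7737011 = 24.80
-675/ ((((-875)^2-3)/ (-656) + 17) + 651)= 73800/ 54569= 1.35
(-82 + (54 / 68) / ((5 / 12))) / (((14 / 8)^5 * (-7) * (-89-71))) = -217856 / 50000825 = -0.00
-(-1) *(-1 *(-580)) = 580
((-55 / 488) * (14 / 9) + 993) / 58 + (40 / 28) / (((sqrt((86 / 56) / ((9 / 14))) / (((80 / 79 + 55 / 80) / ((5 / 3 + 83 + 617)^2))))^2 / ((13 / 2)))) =36760881588907081166065531 / 2147540419211637586608000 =17.12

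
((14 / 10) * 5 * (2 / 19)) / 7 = 2 / 19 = 0.11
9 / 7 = 1.29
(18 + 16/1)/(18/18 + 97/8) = 272/105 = 2.59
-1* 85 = -85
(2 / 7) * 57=114 / 7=16.29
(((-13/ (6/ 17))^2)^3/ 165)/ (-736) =-20562.90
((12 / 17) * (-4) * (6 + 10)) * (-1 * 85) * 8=30720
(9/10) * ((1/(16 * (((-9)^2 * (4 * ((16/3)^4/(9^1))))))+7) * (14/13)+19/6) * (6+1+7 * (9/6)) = 18386784129/109051904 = 168.61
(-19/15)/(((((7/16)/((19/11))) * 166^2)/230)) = -66424/1591359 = -0.04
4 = 4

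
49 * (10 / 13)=490 / 13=37.69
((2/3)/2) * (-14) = -14/3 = -4.67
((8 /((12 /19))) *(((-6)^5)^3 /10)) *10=-5955676471296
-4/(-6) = 2/3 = 0.67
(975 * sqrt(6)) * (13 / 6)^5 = 120670225 * sqrt(6) / 2592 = 114035.68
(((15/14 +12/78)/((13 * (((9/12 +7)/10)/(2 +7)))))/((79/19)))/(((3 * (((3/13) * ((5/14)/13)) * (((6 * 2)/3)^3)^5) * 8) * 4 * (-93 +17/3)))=-12711/2755814225870848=-0.00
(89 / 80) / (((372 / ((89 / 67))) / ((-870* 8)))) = -229709 / 8308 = -27.65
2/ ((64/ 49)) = 49/ 32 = 1.53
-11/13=-0.85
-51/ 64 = -0.80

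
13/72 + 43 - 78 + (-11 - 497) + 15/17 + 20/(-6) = -667411/1224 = -545.27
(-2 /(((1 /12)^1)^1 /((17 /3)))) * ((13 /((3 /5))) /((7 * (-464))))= 1105 /1218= 0.91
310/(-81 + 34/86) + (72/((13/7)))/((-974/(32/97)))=-4106998067/1064247431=-3.86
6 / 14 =3 / 7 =0.43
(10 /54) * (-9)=-5 /3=-1.67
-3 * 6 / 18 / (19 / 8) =-8 / 19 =-0.42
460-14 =446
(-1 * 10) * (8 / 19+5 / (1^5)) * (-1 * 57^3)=10039410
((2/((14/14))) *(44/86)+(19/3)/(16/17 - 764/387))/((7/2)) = -1492657/1022798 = -1.46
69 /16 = 4.31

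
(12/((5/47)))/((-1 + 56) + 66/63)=2.01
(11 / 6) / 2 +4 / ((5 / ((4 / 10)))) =1.24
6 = 6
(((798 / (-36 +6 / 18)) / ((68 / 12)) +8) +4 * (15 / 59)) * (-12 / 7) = -8.69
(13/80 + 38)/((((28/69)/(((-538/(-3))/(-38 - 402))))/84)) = -56666733/17600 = -3219.70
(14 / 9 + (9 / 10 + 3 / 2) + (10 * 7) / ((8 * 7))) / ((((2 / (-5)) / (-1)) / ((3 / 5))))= 937 / 120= 7.81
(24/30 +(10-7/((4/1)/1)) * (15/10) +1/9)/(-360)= -4783/129600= -0.04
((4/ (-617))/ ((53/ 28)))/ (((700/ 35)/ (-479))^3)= 47.05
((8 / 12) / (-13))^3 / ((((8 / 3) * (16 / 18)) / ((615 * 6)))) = -1845 / 8788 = -0.21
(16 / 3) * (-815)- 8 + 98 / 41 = -535330 / 123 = -4352.28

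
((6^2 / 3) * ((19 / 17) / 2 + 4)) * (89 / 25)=16554 / 85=194.75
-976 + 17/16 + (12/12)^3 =-15583/16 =-973.94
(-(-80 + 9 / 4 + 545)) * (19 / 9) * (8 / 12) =-11837 / 18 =-657.61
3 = 3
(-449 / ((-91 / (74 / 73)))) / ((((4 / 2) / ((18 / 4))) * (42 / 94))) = 2342433 / 93002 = 25.19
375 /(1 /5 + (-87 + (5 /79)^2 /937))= -3654885625 /845984151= -4.32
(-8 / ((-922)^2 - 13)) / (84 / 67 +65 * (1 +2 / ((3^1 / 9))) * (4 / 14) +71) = -536 / 11519312121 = -0.00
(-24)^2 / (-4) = -144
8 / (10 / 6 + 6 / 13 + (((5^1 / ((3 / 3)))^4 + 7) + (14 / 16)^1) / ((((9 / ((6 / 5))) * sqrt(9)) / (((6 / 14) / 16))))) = 232960 / 83913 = 2.78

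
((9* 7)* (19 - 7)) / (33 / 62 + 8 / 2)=46872 / 281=166.80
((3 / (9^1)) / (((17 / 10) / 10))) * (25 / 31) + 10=11.58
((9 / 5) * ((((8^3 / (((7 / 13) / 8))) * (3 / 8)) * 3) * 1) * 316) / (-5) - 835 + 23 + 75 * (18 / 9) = -170482826 / 175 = -974187.58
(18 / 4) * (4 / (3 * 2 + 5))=18 / 11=1.64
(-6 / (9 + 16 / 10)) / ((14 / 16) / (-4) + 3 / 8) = -192 / 53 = -3.62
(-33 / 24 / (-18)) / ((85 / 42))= 77 / 2040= 0.04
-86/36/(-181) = 43/3258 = 0.01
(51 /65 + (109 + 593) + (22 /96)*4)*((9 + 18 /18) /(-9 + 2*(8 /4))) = -548887 /390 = -1407.40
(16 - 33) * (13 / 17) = -13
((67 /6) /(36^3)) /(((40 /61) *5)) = 4087 /55987200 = 0.00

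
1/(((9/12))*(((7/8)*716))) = 8/3759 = 0.00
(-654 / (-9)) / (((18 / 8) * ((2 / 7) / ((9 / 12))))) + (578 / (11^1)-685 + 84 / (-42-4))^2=231813092428 / 576081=402396.70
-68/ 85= -4/ 5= -0.80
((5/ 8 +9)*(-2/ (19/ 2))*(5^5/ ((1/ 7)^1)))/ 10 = -336875/ 76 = -4432.57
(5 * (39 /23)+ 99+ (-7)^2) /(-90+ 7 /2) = -1.81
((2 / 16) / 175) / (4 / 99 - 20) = -99 / 2766400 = -0.00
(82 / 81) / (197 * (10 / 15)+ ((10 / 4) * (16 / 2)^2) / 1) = 41 / 11799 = 0.00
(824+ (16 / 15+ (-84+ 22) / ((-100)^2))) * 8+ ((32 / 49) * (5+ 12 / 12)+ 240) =628829443 / 91875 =6844.40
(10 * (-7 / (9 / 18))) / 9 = -140 / 9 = -15.56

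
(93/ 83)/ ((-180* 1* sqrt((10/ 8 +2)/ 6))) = -31* sqrt(78)/ 32370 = -0.01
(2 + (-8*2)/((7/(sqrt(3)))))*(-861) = -1722 + 1968*sqrt(3) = 1686.68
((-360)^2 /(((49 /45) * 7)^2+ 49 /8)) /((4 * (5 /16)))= 1614.37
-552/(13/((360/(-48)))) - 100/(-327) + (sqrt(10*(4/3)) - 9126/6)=-5110691/4251 + 2*sqrt(30)/3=-1198.58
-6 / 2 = -3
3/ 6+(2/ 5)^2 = 33/ 50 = 0.66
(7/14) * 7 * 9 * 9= 567/2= 283.50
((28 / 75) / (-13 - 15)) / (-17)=1 / 1275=0.00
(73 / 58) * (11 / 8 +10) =14.32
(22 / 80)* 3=33 / 40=0.82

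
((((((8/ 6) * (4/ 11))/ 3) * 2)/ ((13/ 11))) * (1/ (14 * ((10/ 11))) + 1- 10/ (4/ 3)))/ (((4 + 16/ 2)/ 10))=-3596/ 2457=-1.46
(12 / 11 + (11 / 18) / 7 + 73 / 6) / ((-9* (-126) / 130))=601120 / 392931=1.53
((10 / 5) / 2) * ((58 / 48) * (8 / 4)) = 29 / 12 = 2.42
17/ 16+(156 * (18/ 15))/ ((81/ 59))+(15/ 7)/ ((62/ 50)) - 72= 10490917/ 156240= 67.15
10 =10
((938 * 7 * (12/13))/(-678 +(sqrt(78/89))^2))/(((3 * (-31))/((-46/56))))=-960043/12143196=-0.08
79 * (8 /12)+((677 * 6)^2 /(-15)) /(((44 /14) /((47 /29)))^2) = -446409512411 /1526415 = -292456.19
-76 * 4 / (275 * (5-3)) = -0.55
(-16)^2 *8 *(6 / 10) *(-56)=-344064 / 5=-68812.80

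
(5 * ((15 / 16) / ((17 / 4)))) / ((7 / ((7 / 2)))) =75 / 136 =0.55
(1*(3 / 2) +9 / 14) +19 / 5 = 208 / 35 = 5.94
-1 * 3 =-3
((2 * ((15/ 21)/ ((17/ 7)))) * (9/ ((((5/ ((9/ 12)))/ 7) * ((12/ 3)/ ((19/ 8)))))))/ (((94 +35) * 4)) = 1197/ 187136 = 0.01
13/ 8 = 1.62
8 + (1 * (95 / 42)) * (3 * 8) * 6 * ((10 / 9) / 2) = 3968 / 21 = 188.95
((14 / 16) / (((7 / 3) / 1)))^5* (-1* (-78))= 9477 / 16384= 0.58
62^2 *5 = 19220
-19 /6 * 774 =-2451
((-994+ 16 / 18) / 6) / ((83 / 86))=-384334 / 2241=-171.50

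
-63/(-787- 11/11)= 63/788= 0.08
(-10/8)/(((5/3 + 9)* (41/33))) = -495/5248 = -0.09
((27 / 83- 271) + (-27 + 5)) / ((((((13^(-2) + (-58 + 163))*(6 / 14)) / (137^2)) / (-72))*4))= 1618118808852 / 736459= 2197160.75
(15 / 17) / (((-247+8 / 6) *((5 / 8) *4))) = -18 / 12529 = -0.00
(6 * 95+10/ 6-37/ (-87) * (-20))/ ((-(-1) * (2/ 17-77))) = -832915/ 113709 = -7.32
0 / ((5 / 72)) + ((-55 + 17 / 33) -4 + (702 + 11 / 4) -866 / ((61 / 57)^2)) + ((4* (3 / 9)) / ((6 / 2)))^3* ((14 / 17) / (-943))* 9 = -23361372858121 / 212597414964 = -109.89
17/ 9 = 1.89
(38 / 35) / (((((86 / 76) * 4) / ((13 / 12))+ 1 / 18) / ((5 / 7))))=168948 / 922327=0.18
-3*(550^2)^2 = -274518750000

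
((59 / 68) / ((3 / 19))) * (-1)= -5.50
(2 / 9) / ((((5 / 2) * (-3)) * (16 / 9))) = -1 / 60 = -0.02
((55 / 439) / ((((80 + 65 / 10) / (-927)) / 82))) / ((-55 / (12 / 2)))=912168 / 75947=12.01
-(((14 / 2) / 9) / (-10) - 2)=187 / 90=2.08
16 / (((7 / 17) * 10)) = 136 / 35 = 3.89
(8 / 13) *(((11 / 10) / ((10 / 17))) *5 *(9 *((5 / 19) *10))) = 33660 / 247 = 136.28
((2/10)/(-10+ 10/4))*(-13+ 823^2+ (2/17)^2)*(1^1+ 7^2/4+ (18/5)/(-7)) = -174506068412/758625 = -230029.42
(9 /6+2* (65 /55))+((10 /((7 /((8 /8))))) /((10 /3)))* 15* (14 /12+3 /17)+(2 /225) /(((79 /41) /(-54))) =12.25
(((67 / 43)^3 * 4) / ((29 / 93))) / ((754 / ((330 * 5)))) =92304164700 / 869250031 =106.19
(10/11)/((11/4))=0.33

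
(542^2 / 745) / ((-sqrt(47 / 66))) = -293764 * sqrt(3102) / 35015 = -467.27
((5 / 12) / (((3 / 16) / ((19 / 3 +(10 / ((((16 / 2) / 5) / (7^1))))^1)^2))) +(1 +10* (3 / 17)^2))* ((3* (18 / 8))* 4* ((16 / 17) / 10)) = 1044116482 / 73695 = 14168.08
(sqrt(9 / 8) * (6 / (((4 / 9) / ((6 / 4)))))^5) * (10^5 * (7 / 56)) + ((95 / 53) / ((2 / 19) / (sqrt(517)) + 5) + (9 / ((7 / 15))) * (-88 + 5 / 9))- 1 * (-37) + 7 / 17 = -48516657150004 / 29427963747- 3610 * sqrt(517) / 247293813 + 32688603759375 * sqrt(2) / 1024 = 45145180745.43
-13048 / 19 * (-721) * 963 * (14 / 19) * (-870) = -110345032818720 / 361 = -305664910855.18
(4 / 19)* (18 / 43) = 72 / 817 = 0.09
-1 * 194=-194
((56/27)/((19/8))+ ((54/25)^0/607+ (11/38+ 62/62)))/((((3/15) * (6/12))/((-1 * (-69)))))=155015285/103797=1493.45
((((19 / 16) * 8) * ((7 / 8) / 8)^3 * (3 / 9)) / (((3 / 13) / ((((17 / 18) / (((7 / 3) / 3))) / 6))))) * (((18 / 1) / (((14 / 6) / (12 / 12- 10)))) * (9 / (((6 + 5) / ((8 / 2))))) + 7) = -0.80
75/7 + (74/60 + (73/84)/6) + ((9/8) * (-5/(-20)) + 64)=76.37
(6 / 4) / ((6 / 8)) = 2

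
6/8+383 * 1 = 1535/4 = 383.75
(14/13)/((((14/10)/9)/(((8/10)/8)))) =9/13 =0.69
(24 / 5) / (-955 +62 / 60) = -144 / 28619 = -0.01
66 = 66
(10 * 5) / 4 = 25 / 2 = 12.50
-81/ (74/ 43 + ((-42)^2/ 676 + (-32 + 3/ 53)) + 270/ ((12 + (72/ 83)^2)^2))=4458878050649256/ 1428643852829669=3.12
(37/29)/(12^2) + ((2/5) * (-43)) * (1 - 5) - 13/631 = 906304559/13175280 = 68.79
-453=-453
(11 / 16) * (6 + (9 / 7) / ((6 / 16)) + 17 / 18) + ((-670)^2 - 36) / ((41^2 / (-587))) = -531157898951 / 3388896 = -156734.79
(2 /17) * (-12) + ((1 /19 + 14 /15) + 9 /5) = 6658 /4845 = 1.37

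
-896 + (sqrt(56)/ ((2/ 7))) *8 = -896 + 56 *sqrt(14) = -686.47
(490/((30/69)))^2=1270129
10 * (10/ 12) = 25/ 3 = 8.33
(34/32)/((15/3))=17/80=0.21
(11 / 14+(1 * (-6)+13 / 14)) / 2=-15 / 7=-2.14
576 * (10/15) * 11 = 4224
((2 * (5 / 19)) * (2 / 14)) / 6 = 5 / 399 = 0.01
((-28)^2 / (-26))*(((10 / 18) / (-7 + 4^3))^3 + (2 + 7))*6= -952600296032 / 585024687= -1628.31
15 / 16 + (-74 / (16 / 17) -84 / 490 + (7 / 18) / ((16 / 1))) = -784573 / 10080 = -77.83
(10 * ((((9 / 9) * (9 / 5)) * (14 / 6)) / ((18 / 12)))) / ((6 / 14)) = 196 / 3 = 65.33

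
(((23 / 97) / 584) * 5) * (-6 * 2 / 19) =-0.00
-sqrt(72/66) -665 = -665 -2*sqrt(33)/11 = -666.04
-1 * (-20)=20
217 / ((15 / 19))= 4123 / 15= 274.87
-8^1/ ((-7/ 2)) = 16/ 7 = 2.29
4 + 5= 9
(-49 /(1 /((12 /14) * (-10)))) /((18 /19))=1330 /3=443.33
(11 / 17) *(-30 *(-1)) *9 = 2970 / 17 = 174.71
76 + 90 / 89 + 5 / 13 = 89547 / 1157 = 77.40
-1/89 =-0.01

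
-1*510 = -510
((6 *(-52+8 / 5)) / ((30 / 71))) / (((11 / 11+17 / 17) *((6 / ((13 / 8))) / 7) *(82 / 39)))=-5291559 / 16400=-322.66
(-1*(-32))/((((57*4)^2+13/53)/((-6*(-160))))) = 325632/551033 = 0.59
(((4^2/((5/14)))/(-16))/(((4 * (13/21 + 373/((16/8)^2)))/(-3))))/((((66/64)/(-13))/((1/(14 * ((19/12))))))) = -104832/8239825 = -0.01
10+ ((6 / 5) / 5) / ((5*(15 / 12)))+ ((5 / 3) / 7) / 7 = 925403 / 91875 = 10.07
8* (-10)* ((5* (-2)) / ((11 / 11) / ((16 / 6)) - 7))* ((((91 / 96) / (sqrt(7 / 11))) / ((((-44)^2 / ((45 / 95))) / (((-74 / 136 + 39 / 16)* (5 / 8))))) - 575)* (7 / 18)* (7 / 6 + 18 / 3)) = 276920000 / 1431 - 251899375* sqrt(77) / 19090013184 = 193514.91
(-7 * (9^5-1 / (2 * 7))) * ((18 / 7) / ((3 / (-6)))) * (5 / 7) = 74401650 / 49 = 1518401.02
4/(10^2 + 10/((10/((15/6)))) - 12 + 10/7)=56/1287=0.04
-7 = -7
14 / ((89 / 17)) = 238 / 89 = 2.67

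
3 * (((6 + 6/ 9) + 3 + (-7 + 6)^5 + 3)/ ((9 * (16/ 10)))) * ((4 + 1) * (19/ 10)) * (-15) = -16625/ 48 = -346.35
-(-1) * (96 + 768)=864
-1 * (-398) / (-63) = -398 / 63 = -6.32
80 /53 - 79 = -4107 /53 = -77.49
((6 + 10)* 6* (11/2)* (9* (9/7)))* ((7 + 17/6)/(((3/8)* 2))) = 560736/7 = 80105.14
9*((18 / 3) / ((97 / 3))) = 162 / 97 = 1.67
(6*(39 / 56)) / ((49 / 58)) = 3393 / 686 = 4.95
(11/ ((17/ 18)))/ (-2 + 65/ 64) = -1408/ 119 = -11.83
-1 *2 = -2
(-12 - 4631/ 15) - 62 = -5741/ 15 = -382.73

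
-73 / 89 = -0.82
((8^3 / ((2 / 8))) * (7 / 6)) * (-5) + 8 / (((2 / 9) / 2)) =-11874.67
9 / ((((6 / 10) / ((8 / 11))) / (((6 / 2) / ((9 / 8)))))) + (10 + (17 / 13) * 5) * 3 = 11255 / 143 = 78.71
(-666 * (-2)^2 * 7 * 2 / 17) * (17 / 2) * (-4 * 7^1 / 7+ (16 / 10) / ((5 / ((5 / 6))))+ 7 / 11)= 57752.29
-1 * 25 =-25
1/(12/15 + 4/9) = 45/56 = 0.80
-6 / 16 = -3 / 8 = -0.38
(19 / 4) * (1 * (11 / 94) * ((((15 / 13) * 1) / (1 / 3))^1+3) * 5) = 21945 / 1222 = 17.96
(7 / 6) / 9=7 / 54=0.13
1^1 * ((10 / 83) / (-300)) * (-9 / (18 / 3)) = 1 / 1660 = 0.00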